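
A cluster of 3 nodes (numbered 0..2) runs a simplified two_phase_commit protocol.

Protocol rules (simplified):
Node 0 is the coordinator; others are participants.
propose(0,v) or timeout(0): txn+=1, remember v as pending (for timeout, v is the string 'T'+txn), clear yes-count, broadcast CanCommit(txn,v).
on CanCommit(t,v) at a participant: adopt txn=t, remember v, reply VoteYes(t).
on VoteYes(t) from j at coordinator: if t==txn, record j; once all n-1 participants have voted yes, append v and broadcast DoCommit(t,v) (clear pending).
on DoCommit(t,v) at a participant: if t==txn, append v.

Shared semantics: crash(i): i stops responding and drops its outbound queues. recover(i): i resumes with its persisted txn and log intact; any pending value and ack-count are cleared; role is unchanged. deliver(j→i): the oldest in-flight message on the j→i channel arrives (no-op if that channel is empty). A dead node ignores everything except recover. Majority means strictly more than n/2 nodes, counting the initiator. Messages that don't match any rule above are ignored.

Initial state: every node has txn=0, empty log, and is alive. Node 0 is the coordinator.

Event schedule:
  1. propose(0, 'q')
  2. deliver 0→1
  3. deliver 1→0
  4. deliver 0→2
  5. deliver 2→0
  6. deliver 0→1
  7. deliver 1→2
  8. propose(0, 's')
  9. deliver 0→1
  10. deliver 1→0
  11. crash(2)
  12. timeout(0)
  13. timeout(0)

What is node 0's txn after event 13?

4

[1] propose(0,'q') → N0(coor t1 [-])
[2] deliver 0→1 → N1(part t1 [-])
[3] deliver 1→0 → ∅
[4] deliver 0→2 → N2(part t1 [-])
[5] deliver 2→0 → N0(coor t1 [q])
[6] deliver 0→1 → N1(part t1 [q])
[7] deliver 1→2 → ∅
[8] propose(0,'s') → N0(coor t2 [q])
[9] deliver 0→1 → N1(part t2 [q])
[10] deliver 1→0 → ∅
[11] crash(2) → N2(✗part t1 [-])
[12] timeout(0) → N0(coor t3 [q])
[13] timeout(0) → N0(coor t4 [q])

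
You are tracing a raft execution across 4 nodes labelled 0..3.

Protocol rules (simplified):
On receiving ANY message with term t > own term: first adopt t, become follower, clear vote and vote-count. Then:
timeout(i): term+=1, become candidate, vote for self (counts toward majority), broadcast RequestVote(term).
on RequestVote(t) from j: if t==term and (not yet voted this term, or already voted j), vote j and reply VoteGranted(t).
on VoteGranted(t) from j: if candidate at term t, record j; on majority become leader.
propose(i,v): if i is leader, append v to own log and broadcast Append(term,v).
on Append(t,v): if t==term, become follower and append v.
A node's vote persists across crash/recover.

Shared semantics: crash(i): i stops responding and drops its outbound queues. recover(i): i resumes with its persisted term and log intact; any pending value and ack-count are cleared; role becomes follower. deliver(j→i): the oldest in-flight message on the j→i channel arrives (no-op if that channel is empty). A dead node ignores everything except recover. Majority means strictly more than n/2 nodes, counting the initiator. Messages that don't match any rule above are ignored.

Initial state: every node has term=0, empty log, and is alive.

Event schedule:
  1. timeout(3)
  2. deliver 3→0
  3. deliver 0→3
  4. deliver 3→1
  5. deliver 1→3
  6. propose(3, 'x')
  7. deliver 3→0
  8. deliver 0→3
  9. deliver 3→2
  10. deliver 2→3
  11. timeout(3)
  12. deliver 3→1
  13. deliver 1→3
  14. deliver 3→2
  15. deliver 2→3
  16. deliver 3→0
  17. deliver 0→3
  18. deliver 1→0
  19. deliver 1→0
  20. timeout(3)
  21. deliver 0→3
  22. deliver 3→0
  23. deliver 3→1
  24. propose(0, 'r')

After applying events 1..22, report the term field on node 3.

e1 timeout(3): 3[cand,t=1,-]
e2 deliver 3→0: 0[foll,t=1,-]
e3 deliver 0→3: ·
e4 deliver 3→1: 1[foll,t=1,-]
e5 deliver 1→3: 3[lead,t=1,-]
e6 propose(3,'x'): 3[lead,t=1,x]
e7 deliver 3→0: 0[foll,t=1,x]
e8 deliver 0→3: ·
e9 deliver 3→2: 2[foll,t=1,-]
e10 deliver 2→3: ·
e11 timeout(3): 3[cand,t=2,x]
e12 deliver 3→1: 1[foll,t=1,x]
e13 deliver 1→3: ·
e14 deliver 3→2: 2[foll,t=1,x]
e15 deliver 2→3: ·
e16 deliver 3→0: 0[foll,t=2,x]
e17 deliver 0→3: ·
e18 deliver 1→0: ·
e19 deliver 1→0: ·
e20 timeout(3): 3[cand,t=3,x]
e21 deliver 0→3: ·
e22 deliver 3→0: 0[foll,t=3,x]

3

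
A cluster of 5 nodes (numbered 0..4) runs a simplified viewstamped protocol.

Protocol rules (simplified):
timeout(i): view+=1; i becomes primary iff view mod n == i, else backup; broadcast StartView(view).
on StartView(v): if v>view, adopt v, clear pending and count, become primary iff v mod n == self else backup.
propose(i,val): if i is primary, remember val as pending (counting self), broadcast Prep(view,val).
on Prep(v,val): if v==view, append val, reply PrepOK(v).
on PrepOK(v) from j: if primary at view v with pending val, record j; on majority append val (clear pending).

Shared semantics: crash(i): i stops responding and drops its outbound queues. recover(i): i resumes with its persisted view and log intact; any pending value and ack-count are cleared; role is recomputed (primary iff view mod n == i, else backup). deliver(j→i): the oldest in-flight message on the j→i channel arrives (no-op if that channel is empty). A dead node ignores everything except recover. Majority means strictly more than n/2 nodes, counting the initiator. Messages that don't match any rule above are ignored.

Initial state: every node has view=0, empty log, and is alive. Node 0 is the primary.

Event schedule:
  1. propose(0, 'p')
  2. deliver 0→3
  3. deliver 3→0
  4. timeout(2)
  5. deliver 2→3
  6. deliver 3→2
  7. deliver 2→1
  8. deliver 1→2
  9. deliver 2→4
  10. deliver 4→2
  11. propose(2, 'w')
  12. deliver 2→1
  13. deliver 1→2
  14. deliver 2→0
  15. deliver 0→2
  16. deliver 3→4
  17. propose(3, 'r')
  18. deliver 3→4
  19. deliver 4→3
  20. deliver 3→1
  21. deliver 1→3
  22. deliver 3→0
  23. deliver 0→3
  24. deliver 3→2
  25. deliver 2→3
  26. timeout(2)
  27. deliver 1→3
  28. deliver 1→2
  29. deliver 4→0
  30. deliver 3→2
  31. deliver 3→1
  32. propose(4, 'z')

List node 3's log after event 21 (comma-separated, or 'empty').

after 1 — propose(0,'p'): ·
after 2 — deliver 0→3: n3:back/v0/[p]
after 3 — deliver 3→0: ·
after 4 — timeout(2): n2:back/v1/[-]
after 5 — deliver 2→3: n3:back/v1/[p]
after 6 — deliver 3→2: ·
after 7 — deliver 2→1: n1:prim/v1/[-]
after 8 — deliver 1→2: ·
after 9 — deliver 2→4: n4:back/v1/[-]
after 10 — deliver 4→2: ·
after 11 — propose(2,'w'): ·
after 12 — deliver 2→1: ·
after 13 — deliver 1→2: ·
after 14 — deliver 2→0: n0:back/v1/[-]
after 15 — deliver 0→2: ·
after 16 — deliver 3→4: ·
after 17 — propose(3,'r'): ·
after 18 — deliver 3→4: ·
after 19 — deliver 4→3: ·
after 20 — deliver 3→1: ·
after 21 — deliver 1→3: ·

p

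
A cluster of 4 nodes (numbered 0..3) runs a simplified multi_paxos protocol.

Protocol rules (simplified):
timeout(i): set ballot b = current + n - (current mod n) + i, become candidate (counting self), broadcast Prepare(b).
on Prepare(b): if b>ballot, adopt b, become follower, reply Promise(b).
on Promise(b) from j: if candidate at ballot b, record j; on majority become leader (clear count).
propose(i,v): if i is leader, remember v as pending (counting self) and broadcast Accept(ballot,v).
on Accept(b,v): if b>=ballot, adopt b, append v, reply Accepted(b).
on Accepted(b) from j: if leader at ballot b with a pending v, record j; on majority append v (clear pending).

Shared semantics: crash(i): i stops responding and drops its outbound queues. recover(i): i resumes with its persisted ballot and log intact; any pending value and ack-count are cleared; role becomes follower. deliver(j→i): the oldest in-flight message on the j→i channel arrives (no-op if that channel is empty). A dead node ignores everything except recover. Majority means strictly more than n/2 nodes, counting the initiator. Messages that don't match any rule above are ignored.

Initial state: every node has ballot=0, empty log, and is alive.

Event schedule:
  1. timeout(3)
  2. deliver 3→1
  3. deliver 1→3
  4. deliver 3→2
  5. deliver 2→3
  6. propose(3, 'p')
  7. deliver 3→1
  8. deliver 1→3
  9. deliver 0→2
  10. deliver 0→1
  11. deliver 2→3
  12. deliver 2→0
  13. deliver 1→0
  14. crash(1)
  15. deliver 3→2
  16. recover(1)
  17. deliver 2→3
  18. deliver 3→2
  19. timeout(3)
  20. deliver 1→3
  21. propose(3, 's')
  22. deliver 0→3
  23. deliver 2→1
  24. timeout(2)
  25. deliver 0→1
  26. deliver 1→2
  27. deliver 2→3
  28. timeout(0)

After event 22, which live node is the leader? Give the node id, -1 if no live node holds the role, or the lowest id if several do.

after 1 — timeout(3): n3:cand/b7/[-]
after 2 — deliver 3→1: n1:foll/b7/[-]
after 3 — deliver 1→3: ·
after 4 — deliver 3→2: n2:foll/b7/[-]
after 5 — deliver 2→3: n3:lead/b7/[-]
after 6 — propose(3,'p'): ·
after 7 — deliver 3→1: n1:foll/b7/[p]
after 8 — deliver 1→3: ·
after 9 — deliver 0→2: ·
after 10 — deliver 0→1: ·
after 11 — deliver 2→3: ·
after 12 — deliver 2→0: ·
after 13 — deliver 1→0: ·
after 14 — crash(1): n1:✗foll/b7/[p]
after 15 — deliver 3→2: n2:foll/b7/[p]
after 16 — recover(1): n1:foll/b7/[p]
after 17 — deliver 2→3: n3:lead/b7/[p]
after 18 — deliver 3→2: ·
after 19 — timeout(3): n3:cand/b11/[p]
after 20 — deliver 1→3: ·
after 21 — propose(3,'s'): ·
after 22 — deliver 0→3: ·

-1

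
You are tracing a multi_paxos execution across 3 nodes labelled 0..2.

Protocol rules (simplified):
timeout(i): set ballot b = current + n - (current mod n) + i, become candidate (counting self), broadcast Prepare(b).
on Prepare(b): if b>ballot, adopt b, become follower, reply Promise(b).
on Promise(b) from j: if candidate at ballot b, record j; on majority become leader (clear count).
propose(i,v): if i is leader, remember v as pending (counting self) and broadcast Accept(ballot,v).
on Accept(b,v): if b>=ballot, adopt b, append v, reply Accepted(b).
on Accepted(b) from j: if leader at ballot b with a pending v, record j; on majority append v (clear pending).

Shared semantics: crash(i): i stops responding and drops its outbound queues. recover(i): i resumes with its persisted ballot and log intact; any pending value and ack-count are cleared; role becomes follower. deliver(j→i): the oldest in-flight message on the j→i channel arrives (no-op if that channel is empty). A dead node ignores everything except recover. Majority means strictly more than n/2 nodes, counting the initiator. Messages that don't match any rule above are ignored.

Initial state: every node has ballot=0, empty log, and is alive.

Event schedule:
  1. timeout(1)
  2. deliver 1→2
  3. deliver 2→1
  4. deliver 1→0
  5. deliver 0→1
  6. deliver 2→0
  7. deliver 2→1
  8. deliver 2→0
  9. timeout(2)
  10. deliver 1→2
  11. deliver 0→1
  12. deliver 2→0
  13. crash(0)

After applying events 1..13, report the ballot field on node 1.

1. timeout(1):  <1:cand b4 ->
2. deliver 1→2:  <2:foll b4 ->
3. deliver 2→1:  <1:lead b4 ->
4. deliver 1→0:  <0:foll b4 ->
5. deliver 0→1:  nop
6. deliver 2→0:  nop
7. deliver 2→1:  nop
8. deliver 2→0:  nop
9. timeout(2):  <2:cand b8 ->
10. deliver 1→2:  nop
11. deliver 0→1:  nop
12. deliver 2→0:  <0:foll b8 ->
13. crash(0):  <0:✗foll b8 ->

4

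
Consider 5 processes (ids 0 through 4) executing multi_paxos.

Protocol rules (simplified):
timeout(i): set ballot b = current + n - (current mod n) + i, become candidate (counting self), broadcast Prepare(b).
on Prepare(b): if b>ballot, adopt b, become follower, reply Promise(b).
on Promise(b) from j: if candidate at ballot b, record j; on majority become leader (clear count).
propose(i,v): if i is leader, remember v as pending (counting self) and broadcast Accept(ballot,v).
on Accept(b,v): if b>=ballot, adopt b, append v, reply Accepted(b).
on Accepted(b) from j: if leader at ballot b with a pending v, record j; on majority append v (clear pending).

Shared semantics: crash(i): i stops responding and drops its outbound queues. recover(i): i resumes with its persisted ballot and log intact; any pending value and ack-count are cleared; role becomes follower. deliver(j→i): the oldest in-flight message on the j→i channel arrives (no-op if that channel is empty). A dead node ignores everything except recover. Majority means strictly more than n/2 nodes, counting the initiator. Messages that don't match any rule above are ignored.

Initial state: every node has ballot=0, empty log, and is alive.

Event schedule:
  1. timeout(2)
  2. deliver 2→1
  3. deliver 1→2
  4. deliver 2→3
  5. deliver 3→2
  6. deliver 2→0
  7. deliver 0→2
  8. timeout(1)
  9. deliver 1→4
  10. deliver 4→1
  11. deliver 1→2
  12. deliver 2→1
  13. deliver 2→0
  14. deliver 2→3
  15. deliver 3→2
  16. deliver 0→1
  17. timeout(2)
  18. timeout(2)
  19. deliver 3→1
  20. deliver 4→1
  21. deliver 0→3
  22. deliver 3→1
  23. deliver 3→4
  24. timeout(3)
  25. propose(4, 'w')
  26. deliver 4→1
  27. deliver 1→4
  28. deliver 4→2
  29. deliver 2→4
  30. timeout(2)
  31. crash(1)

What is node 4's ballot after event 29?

11

1. timeout(2):  <2:cand b7 ->
2. deliver 2→1:  <1:foll b7 ->
3. deliver 1→2:  nop
4. deliver 2→3:  <3:foll b7 ->
5. deliver 3→2:  <2:lead b7 ->
6. deliver 2→0:  <0:foll b7 ->
7. deliver 0→2:  nop
8. timeout(1):  <1:cand b11 ->
9. deliver 1→4:  <4:foll b11 ->
10. deliver 4→1:  nop
11. deliver 1→2:  <2:foll b11 ->
12. deliver 2→1:  <1:lead b11 ->
13. deliver 2→0:  nop
14. deliver 2→3:  nop
15. deliver 3→2:  nop
16. deliver 0→1:  nop
17. timeout(2):  <2:cand b17 ->
18. timeout(2):  <2:cand b22 ->
19. deliver 3→1:  nop
20. deliver 4→1:  nop
21. deliver 0→3:  nop
22. deliver 3→1:  nop
23. deliver 3→4:  nop
24. timeout(3):  <3:cand b13 ->
25. propose(4,'w'):  nop
26. deliver 4→1:  nop
27. deliver 1→4:  nop
28. deliver 4→2:  nop
29. deliver 2→4:  nop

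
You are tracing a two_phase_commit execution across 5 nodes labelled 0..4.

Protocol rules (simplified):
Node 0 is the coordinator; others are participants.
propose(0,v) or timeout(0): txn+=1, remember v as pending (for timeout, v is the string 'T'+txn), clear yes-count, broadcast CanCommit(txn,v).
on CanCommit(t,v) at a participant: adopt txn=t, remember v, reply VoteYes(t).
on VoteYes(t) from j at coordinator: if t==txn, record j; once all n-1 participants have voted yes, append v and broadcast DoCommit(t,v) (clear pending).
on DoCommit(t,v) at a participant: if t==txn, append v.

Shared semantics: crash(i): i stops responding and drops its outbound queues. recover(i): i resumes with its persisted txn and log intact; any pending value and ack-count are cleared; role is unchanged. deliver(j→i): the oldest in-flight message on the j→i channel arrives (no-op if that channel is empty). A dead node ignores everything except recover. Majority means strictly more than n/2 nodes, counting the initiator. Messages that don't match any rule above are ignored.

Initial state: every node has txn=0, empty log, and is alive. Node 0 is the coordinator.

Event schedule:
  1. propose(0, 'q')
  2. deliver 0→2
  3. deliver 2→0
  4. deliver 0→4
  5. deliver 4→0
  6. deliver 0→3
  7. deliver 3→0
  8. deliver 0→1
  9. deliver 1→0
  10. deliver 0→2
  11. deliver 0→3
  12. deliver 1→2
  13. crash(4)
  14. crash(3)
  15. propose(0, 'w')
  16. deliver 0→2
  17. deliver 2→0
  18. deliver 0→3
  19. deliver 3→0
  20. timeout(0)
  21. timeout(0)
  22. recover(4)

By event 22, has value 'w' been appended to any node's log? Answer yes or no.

no

step 1 propose(0,'q'): 0={coor,t=1,log=-}
step 2 deliver 0→2: 2={part,t=1,log=-}
step 3 deliver 2→0: —
step 4 deliver 0→4: 4={part,t=1,log=-}
step 5 deliver 4→0: —
step 6 deliver 0→3: 3={part,t=1,log=-}
step 7 deliver 3→0: —
step 8 deliver 0→1: 1={part,t=1,log=-}
step 9 deliver 1→0: 0={coor,t=1,log=q}
step 10 deliver 0→2: 2={part,t=1,log=q}
step 11 deliver 0→3: 3={part,t=1,log=q}
step 12 deliver 1→2: —
step 13 crash(4): 4={✗part,t=1,log=-}
step 14 crash(3): 3={✗part,t=1,log=q}
step 15 propose(0,'w'): 0={coor,t=2,log=q}
step 16 deliver 0→2: 2={part,t=2,log=q}
step 17 deliver 2→0: —
step 18 deliver 0→3: —
step 19 deliver 3→0: —
step 20 timeout(0): 0={coor,t=3,log=q}
step 21 timeout(0): 0={coor,t=4,log=q}
step 22 recover(4): 4={part,t=1,log=-}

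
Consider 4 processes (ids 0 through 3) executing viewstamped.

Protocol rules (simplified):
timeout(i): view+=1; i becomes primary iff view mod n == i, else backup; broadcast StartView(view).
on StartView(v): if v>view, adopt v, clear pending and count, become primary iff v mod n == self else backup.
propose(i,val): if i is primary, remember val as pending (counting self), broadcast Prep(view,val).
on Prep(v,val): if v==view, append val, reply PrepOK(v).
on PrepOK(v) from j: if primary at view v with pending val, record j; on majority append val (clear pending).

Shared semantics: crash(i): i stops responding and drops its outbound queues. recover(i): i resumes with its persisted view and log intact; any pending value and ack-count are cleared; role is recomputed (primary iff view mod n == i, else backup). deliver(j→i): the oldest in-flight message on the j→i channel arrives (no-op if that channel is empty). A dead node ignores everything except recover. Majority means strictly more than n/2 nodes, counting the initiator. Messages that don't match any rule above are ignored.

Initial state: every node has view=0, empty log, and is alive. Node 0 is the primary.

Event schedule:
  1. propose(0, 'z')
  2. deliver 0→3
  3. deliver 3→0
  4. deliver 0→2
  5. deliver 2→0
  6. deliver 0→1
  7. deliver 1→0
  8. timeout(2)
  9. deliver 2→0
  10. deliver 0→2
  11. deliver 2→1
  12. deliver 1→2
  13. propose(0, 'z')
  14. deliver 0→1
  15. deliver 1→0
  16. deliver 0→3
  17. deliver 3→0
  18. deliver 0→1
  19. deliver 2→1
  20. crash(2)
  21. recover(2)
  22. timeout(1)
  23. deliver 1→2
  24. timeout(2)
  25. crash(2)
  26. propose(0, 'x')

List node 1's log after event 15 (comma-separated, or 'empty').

z

[1] propose(0,'z') → ∅
[2] deliver 0→3 → N3(back v0 [z])
[3] deliver 3→0 → ∅
[4] deliver 0→2 → N2(back v0 [z])
[5] deliver 2→0 → N0(prim v0 [z])
[6] deliver 0→1 → N1(back v0 [z])
[7] deliver 1→0 → ∅
[8] timeout(2) → N2(back v1 [z])
[9] deliver 2→0 → N0(back v1 [z])
[10] deliver 0→2 → ∅
[11] deliver 2→1 → N1(prim v1 [z])
[12] deliver 1→2 → ∅
[13] propose(0,'z') → ∅
[14] deliver 0→1 → ∅
[15] deliver 1→0 → ∅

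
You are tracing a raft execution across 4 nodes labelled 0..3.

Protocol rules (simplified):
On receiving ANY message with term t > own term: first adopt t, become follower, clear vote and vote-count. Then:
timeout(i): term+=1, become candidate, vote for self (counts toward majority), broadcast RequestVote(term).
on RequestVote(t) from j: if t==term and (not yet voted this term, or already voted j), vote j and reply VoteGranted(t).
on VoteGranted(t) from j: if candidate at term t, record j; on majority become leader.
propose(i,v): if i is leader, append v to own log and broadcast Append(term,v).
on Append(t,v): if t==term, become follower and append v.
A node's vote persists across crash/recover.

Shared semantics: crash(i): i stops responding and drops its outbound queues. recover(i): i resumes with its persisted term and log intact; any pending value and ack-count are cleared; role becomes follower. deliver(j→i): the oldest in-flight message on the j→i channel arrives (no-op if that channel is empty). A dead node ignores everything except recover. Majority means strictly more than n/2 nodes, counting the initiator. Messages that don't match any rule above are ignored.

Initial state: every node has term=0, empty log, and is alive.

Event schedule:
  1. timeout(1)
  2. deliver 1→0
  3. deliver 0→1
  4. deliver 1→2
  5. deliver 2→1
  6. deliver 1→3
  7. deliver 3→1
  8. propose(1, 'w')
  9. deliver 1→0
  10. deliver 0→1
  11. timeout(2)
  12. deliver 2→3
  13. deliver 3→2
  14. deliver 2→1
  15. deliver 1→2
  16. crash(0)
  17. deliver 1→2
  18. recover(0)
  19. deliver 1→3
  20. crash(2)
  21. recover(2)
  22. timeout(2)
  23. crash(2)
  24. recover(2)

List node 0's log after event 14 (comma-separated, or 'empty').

w

after 1 — timeout(1): n1:cand/t1/[-]
after 2 — deliver 1→0: n0:foll/t1/[-]
after 3 — deliver 0→1: ·
after 4 — deliver 1→2: n2:foll/t1/[-]
after 5 — deliver 2→1: n1:lead/t1/[-]
after 6 — deliver 1→3: n3:foll/t1/[-]
after 7 — deliver 3→1: ·
after 8 — propose(1,'w'): n1:lead/t1/[w]
after 9 — deliver 1→0: n0:foll/t1/[w]
after 10 — deliver 0→1: ·
after 11 — timeout(2): n2:cand/t2/[-]
after 12 — deliver 2→3: n3:foll/t2/[-]
after 13 — deliver 3→2: ·
after 14 — deliver 2→1: n1:foll/t2/[w]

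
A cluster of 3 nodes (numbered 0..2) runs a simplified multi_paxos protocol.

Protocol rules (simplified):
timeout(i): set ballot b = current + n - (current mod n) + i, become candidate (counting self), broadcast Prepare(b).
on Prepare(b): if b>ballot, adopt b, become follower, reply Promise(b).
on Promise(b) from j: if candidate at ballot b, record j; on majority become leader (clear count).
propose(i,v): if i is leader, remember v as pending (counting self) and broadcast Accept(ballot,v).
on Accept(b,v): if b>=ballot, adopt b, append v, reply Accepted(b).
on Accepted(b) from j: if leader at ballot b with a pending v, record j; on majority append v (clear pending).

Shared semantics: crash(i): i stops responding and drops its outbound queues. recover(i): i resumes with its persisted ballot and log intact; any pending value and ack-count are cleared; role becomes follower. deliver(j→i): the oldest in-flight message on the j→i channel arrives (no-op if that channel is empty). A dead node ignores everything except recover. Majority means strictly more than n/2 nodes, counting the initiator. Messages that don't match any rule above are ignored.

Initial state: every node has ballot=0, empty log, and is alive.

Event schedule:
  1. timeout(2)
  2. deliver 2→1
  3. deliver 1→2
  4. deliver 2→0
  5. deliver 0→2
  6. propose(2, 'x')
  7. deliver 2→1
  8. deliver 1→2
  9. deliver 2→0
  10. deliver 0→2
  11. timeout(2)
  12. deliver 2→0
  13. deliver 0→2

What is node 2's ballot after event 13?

after 1 — timeout(2): n2:cand/b5/[-]
after 2 — deliver 2→1: n1:foll/b5/[-]
after 3 — deliver 1→2: n2:lead/b5/[-]
after 4 — deliver 2→0: n0:foll/b5/[-]
after 5 — deliver 0→2: ·
after 6 — propose(2,'x'): ·
after 7 — deliver 2→1: n1:foll/b5/[x]
after 8 — deliver 1→2: n2:lead/b5/[x]
after 9 — deliver 2→0: n0:foll/b5/[x]
after 10 — deliver 0→2: ·
after 11 — timeout(2): n2:cand/b8/[x]
after 12 — deliver 2→0: n0:foll/b8/[x]
after 13 — deliver 0→2: n2:lead/b8/[x]

8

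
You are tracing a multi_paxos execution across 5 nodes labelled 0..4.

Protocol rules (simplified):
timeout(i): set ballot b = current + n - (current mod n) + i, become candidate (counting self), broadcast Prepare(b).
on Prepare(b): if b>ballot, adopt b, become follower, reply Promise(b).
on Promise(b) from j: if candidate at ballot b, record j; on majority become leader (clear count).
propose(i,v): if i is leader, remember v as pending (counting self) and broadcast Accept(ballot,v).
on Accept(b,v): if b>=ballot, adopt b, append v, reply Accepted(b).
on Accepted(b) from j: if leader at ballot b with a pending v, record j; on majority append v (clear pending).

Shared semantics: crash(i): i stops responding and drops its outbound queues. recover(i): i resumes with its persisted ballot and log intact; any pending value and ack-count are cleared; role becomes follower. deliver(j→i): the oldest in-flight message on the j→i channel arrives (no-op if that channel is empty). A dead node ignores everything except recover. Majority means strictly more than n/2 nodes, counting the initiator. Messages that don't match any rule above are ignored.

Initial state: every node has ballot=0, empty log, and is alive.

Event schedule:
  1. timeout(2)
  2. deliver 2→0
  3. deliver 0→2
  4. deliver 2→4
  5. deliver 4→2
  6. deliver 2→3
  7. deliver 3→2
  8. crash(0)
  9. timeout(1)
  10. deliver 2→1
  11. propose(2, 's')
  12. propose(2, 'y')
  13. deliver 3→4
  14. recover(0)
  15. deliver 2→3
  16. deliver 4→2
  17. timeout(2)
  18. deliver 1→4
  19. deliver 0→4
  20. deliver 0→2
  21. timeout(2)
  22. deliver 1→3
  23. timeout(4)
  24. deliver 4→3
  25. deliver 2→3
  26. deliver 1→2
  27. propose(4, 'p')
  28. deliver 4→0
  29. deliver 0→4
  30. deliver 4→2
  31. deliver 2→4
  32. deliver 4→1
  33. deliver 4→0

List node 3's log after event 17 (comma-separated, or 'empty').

e1 timeout(2): 2[cand,b=7,-]
e2 deliver 2→0: 0[foll,b=7,-]
e3 deliver 0→2: ·
e4 deliver 2→4: 4[foll,b=7,-]
e5 deliver 4→2: 2[lead,b=7,-]
e6 deliver 2→3: 3[foll,b=7,-]
e7 deliver 3→2: ·
e8 crash(0): 0[✗foll,b=7,-]
e9 timeout(1): 1[cand,b=6,-]
e10 deliver 2→1: 1[foll,b=7,-]
e11 propose(2,'s'): ·
e12 propose(2,'y'): ·
e13 deliver 3→4: ·
e14 recover(0): 0[foll,b=7,-]
e15 deliver 2→3: 3[foll,b=7,s]
e16 deliver 4→2: ·
e17 timeout(2): 2[cand,b=12,-]

s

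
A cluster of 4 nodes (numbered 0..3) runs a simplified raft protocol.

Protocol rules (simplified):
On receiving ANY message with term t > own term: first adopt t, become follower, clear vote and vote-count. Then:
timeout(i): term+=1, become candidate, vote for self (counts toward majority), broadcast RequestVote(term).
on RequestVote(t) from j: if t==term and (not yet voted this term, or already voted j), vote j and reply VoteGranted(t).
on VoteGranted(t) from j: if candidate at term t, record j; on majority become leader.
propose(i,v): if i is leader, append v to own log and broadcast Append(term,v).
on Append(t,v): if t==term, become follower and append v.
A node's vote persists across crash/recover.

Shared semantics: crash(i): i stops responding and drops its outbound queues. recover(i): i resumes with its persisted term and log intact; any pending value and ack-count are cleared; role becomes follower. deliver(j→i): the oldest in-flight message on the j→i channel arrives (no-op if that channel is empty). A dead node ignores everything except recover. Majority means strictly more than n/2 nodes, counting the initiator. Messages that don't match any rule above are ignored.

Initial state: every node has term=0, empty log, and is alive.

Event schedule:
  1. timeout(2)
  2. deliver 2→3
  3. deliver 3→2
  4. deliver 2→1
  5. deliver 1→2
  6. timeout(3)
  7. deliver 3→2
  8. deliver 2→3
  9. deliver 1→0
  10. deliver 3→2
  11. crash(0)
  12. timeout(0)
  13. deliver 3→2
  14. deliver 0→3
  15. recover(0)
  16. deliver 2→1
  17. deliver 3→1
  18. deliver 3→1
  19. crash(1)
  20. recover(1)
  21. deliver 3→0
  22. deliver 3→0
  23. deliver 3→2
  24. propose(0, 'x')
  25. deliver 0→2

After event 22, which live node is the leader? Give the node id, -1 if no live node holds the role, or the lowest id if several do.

e1 timeout(2): 2[cand,t=1,-]
e2 deliver 2→3: 3[foll,t=1,-]
e3 deliver 3→2: ·
e4 deliver 2→1: 1[foll,t=1,-]
e5 deliver 1→2: 2[lead,t=1,-]
e6 timeout(3): 3[cand,t=2,-]
e7 deliver 3→2: 2[foll,t=2,-]
e8 deliver 2→3: ·
e9 deliver 1→0: ·
e10 deliver 3→2: ·
e11 crash(0): 0[✗foll,t=0,-]
e12 timeout(0): ·
e13 deliver 3→2: ·
e14 deliver 0→3: ·
e15 recover(0): 0[foll,t=0,-]
e16 deliver 2→1: ·
e17 deliver 3→1: 1[foll,t=2,-]
e18 deliver 3→1: ·
e19 crash(1): 1[✗foll,t=2,-]
e20 recover(1): 1[foll,t=2,-]
e21 deliver 3→0: 0[foll,t=2,-]
e22 deliver 3→0: ·

-1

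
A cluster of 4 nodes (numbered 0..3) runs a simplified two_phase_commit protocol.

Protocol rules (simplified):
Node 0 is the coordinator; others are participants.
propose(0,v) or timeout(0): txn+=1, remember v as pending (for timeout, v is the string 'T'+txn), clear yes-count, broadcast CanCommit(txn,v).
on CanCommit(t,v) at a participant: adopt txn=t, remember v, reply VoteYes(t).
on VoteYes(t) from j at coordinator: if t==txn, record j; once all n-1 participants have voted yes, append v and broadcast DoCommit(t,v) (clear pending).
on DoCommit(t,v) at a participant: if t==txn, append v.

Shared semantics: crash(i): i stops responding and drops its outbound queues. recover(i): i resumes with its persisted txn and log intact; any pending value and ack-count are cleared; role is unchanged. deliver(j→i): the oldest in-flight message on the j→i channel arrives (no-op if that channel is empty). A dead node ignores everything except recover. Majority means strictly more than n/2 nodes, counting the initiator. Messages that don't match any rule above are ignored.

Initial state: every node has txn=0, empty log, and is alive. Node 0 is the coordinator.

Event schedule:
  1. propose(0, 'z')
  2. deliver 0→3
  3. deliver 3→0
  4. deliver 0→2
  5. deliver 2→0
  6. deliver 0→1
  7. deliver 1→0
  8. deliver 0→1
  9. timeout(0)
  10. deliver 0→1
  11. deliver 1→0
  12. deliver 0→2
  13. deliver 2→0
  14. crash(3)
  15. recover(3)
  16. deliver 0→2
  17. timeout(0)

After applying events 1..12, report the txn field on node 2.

1

step 1 propose(0,'z'): 0={coor,t=1,log=-}
step 2 deliver 0→3: 3={part,t=1,log=-}
step 3 deliver 3→0: —
step 4 deliver 0→2: 2={part,t=1,log=-}
step 5 deliver 2→0: —
step 6 deliver 0→1: 1={part,t=1,log=-}
step 7 deliver 1→0: 0={coor,t=1,log=z}
step 8 deliver 0→1: 1={part,t=1,log=z}
step 9 timeout(0): 0={coor,t=2,log=z}
step 10 deliver 0→1: 1={part,t=2,log=z}
step 11 deliver 1→0: —
step 12 deliver 0→2: 2={part,t=1,log=z}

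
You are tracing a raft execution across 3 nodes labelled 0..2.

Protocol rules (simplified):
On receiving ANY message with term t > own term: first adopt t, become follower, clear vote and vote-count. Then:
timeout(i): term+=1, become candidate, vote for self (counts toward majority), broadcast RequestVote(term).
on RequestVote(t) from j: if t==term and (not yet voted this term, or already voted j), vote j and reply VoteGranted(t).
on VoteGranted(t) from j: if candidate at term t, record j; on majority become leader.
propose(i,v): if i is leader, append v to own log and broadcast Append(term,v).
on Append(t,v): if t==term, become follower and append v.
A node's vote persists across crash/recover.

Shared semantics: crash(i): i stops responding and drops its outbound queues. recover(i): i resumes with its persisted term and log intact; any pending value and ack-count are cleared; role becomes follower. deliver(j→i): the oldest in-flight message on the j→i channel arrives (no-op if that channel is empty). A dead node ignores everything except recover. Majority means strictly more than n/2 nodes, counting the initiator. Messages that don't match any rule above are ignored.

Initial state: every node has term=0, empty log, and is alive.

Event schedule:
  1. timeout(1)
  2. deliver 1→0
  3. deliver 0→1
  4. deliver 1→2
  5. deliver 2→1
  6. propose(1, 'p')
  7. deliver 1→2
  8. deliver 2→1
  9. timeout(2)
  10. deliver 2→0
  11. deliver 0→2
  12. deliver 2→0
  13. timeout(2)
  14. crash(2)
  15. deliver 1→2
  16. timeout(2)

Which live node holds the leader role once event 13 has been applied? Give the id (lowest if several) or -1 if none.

step 1 timeout(1): 1={cand,t=1,log=-}
step 2 deliver 1→0: 0={foll,t=1,log=-}
step 3 deliver 0→1: 1={lead,t=1,log=-}
step 4 deliver 1→2: 2={foll,t=1,log=-}
step 5 deliver 2→1: —
step 6 propose(1,'p'): 1={lead,t=1,log=p}
step 7 deliver 1→2: 2={foll,t=1,log=p}
step 8 deliver 2→1: —
step 9 timeout(2): 2={cand,t=2,log=p}
step 10 deliver 2→0: 0={foll,t=2,log=-}
step 11 deliver 0→2: 2={lead,t=2,log=p}
step 12 deliver 2→0: —
step 13 timeout(2): 2={cand,t=3,log=p}

1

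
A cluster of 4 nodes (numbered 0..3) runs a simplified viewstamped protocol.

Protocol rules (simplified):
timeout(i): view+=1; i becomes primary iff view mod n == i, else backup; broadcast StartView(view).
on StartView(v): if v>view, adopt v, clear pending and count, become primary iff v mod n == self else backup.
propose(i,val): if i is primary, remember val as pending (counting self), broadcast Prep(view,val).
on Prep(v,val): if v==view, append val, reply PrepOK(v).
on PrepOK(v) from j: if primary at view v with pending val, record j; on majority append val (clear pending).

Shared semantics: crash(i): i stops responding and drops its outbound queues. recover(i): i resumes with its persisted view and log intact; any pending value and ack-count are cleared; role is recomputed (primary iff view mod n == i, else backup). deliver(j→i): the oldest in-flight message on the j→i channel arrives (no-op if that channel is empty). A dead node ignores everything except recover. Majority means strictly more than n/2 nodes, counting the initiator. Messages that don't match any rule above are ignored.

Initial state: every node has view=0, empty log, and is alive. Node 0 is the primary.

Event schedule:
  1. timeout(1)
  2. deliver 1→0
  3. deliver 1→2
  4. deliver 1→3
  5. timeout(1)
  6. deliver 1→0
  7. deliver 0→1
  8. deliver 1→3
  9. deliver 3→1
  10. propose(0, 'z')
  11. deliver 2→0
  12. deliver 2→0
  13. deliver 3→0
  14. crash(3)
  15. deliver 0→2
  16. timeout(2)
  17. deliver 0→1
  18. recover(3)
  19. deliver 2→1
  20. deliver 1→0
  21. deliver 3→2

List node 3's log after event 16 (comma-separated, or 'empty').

empty

1. timeout(1):  <1:prim v1 ->
2. deliver 1→0:  <0:back v1 ->
3. deliver 1→2:  <2:back v1 ->
4. deliver 1→3:  <3:back v1 ->
5. timeout(1):  <1:back v2 ->
6. deliver 1→0:  <0:back v2 ->
7. deliver 0→1:  nop
8. deliver 1→3:  <3:back v2 ->
9. deliver 3→1:  nop
10. propose(0,'z'):  nop
11. deliver 2→0:  nop
12. deliver 2→0:  nop
13. deliver 3→0:  nop
14. crash(3):  <3:✗back v2 ->
15. deliver 0→2:  nop
16. timeout(2):  <2:prim v2 ->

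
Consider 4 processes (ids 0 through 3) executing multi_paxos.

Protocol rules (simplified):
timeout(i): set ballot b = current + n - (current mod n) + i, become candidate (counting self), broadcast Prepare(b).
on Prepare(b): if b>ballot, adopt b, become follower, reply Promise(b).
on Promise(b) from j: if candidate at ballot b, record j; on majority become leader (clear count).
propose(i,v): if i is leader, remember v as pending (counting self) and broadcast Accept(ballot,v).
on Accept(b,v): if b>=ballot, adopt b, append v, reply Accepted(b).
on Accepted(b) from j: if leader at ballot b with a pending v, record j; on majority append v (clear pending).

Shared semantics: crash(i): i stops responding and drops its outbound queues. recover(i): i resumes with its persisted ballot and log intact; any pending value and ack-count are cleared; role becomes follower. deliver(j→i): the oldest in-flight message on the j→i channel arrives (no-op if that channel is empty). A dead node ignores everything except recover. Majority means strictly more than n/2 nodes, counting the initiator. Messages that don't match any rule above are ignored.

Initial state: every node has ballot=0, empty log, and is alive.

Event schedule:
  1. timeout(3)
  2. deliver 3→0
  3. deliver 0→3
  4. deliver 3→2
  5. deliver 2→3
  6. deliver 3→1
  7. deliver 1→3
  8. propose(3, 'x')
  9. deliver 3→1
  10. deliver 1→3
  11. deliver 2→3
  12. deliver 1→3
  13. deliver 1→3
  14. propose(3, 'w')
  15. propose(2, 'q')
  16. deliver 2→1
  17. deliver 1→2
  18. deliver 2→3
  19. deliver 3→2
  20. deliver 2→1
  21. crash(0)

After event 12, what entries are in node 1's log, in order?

x

step 1 timeout(3): 3={cand,b=7,log=-}
step 2 deliver 3→0: 0={foll,b=7,log=-}
step 3 deliver 0→3: —
step 4 deliver 3→2: 2={foll,b=7,log=-}
step 5 deliver 2→3: 3={lead,b=7,log=-}
step 6 deliver 3→1: 1={foll,b=7,log=-}
step 7 deliver 1→3: —
step 8 propose(3,'x'): —
step 9 deliver 3→1: 1={foll,b=7,log=x}
step 10 deliver 1→3: —
step 11 deliver 2→3: —
step 12 deliver 1→3: —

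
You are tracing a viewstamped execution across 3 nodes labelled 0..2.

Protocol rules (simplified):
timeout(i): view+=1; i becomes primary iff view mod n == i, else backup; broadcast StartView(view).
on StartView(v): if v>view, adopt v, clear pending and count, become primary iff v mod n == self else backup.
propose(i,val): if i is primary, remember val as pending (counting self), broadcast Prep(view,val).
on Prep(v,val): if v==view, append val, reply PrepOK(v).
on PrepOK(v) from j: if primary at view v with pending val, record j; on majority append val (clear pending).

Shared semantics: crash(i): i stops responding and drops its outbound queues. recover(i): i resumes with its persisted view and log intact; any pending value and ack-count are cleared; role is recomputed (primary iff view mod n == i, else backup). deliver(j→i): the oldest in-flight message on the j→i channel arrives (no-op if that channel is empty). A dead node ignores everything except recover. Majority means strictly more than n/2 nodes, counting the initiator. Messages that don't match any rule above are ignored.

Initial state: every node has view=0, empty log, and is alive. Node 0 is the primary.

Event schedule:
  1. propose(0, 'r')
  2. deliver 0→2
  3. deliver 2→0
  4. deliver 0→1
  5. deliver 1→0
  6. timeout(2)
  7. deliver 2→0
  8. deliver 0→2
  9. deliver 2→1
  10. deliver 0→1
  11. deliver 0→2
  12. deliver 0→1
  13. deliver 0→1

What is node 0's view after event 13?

[1] propose(0,'r') → ∅
[2] deliver 0→2 → N2(back v0 [r])
[3] deliver 2→0 → N0(prim v0 [r])
[4] deliver 0→1 → N1(back v0 [r])
[5] deliver 1→0 → ∅
[6] timeout(2) → N2(back v1 [r])
[7] deliver 2→0 → N0(back v1 [r])
[8] deliver 0→2 → ∅
[9] deliver 2→1 → N1(prim v1 [r])
[10] deliver 0→1 → ∅
[11] deliver 0→2 → ∅
[12] deliver 0→1 → ∅
[13] deliver 0→1 → ∅

1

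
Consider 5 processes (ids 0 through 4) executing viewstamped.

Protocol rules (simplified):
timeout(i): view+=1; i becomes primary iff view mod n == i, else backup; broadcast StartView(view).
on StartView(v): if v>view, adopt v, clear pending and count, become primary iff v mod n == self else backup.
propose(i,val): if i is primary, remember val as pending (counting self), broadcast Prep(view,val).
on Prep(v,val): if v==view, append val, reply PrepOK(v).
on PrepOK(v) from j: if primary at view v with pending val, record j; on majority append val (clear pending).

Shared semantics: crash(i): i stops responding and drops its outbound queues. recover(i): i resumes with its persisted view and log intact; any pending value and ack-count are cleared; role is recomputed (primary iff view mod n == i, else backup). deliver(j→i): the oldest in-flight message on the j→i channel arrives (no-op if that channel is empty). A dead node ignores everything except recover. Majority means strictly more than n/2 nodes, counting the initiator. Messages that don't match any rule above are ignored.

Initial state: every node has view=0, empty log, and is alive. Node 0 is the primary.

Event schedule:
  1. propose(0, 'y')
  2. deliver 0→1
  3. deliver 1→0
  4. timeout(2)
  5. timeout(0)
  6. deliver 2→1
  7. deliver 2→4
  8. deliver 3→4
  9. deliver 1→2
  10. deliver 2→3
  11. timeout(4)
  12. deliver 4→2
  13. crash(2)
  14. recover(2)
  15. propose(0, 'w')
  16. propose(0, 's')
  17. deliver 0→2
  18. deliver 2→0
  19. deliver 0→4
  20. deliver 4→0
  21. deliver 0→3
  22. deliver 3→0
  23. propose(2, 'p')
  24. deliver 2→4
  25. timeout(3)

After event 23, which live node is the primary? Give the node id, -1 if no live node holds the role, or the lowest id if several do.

1

after 1 — propose(0,'y'): ·
after 2 — deliver 0→1: n1:back/v0/[y]
after 3 — deliver 1→0: ·
after 4 — timeout(2): n2:back/v1/[-]
after 5 — timeout(0): n0:back/v1/[-]
after 6 — deliver 2→1: n1:prim/v1/[y]
after 7 — deliver 2→4: n4:back/v1/[-]
after 8 — deliver 3→4: ·
after 9 — deliver 1→2: ·
after 10 — deliver 2→3: n3:back/v1/[-]
after 11 — timeout(4): n4:back/v2/[-]
after 12 — deliver 4→2: n2:prim/v2/[-]
after 13 — crash(2): n2:✗prim/v2/[-]
after 14 — recover(2): n2:prim/v2/[-]
after 15 — propose(0,'w'): ·
after 16 — propose(0,'s'): ·
after 17 — deliver 0→2: ·
after 18 — deliver 2→0: ·
after 19 — deliver 0→4: ·
after 20 — deliver 4→0: n0:back/v2/[-]
after 21 — deliver 0→3: ·
after 22 — deliver 3→0: ·
after 23 — propose(2,'p'): ·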